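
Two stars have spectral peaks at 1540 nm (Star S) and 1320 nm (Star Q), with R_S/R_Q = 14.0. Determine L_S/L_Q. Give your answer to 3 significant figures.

106

Wien's law gives T ∝ 1/λ_max, so T_S/T_Q = λ_Q/λ_S = 1320/1540 = 0.8571.
Then L ∝ R²T⁴ gives L_S/L_Q = (14.0)² × (0.8571)⁴ = 196.0 × 0.5398 = 105.8.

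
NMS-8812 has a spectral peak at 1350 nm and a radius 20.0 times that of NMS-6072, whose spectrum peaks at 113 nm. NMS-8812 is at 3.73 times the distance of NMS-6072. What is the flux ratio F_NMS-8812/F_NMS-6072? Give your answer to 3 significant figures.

Wien's law: T_NMS-8812/T_NMS-6072 = λ_NMS-6072/λ_NMS-8812 = 113/1350 = 0.08370.
L_NMS-8812/L_NMS-6072 = (R_NMS-8812/R_NMS-6072)²(T_NMS-8812/T_NMS-6072)⁴ = (20.0)²(0.08370)⁴ = 0.01964.
F_NMS-8812/F_NMS-6072 = (L_NMS-8812/L_NMS-6072)/(d_NMS-8812/d_NMS-6072)² = 0.01964/(3.73)² = 0.001411.

0.00141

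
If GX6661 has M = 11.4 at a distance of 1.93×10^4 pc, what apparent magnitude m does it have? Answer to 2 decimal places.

m = M + 5 log₁₀(d/10 pc) = 11.4 + 5 log₁₀(1.93×10^4/10)
  = 11.4 + 5 × 3.286 = 11.4 + 16.43 = 27.83.

27.83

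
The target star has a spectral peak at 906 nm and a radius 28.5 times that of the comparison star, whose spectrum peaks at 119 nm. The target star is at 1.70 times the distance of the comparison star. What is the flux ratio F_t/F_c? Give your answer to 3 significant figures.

0.0837

Wien's law: T_t/T_c = λ_c/λ_t = 119/906 = 0.1313.
L_t/L_c = (R_t/R_c)²(T_t/T_c)⁴ = (28.5)²(0.1313)⁴ = 0.2417.
F_t/F_c = (L_t/L_c)/(d_t/d_c)² = 0.2417/(1.70)² = 0.08365.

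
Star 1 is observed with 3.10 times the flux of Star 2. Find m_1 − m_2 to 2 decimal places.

-1.23

m_1 − m_2 = −2.5 log₁₀(F_1/F_2) = −2.5 log₁₀(3.10) = −2.5 × (0.491) = -1.228.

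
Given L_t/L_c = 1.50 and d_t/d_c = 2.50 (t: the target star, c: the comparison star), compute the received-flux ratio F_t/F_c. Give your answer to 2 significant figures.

F = L/(4πd²), so F_t/F_c = (L_t/L_c) / (d_t/d_c)²
= 1.50 / (2.50)² = 1.50 / 6.250 = 0.2400.

0.24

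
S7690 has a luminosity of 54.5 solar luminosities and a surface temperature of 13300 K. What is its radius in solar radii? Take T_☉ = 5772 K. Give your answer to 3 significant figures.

1.39 solar radii

R/R_☉ = √(L/L_☉) / (T/T_☉)² = √(54.5) / (2.304)²
       = 7.382 / 5.309 = 1.390.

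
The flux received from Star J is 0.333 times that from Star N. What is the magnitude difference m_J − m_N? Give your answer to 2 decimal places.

1.19

m_J − m_N = −2.5 log₁₀(F_J/F_N) = −2.5 log₁₀(0.333) = −2.5 × (-0.478) = 1.194.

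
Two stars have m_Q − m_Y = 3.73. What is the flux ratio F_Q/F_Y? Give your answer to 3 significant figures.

F_Q/F_Y = 10^(−(m_Q − m_Y)/2.5) = 10^(-3.73/2.5) = 10^-1.492 = 0.03221.

0.0322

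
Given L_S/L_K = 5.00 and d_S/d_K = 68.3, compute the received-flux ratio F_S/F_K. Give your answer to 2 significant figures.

0.0011

F = L/(4πd²), so F_S/F_K = (L_S/L_K) / (d_S/d_K)²
= 5.00 / (68.3)² = 5.00 / 4665 = 0.001072.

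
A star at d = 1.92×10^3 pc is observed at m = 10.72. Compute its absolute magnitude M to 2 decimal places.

M = m − 5 log₁₀(d/10 pc) = 10.72 − 5 log₁₀(1.92×10^3/10)
  = 10.72 − 5 × 2.283 = 10.72 − 11.42 = -0.70.

-0.70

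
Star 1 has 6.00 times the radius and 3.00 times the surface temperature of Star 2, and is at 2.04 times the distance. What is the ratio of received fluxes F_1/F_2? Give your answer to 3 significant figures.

701

L_1/L_2 = (R_1/R_2)²(T_1/T_2)⁴ = (6.00)² × (3.00)⁴ = 2916.
F_1/F_2 = (L_1/L_2)/(d_1/d_2)² = 2916 / (2.04)² = 700.7.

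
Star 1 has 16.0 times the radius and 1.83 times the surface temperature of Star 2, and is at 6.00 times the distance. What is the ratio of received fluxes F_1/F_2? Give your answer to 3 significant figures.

L_1/L_2 = (R_1/R_2)²(T_1/T_2)⁴ = (16.0)² × (1.83)⁴ = 2871.
F_1/F_2 = (L_1/L_2)/(d_1/d_2)² = 2871 / (6.00)² = 79.75.

79.8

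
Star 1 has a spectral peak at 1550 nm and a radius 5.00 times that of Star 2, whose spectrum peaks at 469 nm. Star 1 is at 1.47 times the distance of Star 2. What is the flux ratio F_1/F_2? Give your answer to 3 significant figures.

Wien's law: T_1/T_2 = λ_2/λ_1 = 469/1550 = 0.3026.
L_1/L_2 = (R_1/R_2)²(T_1/T_2)⁴ = (5.00)²(0.3026)⁴ = 0.2096.
F_1/F_2 = (L_1/L_2)/(d_1/d_2)² = 0.2096/(1.47)² = 0.09698.

0.0970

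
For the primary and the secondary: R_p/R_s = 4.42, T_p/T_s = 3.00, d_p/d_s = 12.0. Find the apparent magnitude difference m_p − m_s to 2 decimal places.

L_p/L_s = (4.42)²(3.00)⁴ = 1582.
F_p/F_s = (L_p/L_s)/(d_p/d_s)² = 1582/144.0 = 10.99.
m_p − m_s = −2.5 log₁₀(10.99) = -2.60.

-2.60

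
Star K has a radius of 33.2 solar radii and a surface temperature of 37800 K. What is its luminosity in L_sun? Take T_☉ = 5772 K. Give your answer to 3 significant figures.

2.03×10^6 L_sun

L/L_☉ = (R/R_☉)² (T/T_☉)⁴ = (33.2)² × (37800/5772)⁴
       = 1102 × (6.549)⁴ = 1102 × 1839 = 2.027×10^6.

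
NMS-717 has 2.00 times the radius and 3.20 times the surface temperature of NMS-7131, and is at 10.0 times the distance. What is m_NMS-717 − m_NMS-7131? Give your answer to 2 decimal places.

-1.56

L_NMS-717/L_NMS-7131 = (2.00)²(3.20)⁴ = 419.4.
F_NMS-717/F_NMS-7131 = (L_NMS-717/L_NMS-7131)/(d_NMS-717/d_NMS-7131)² = 419.4/100.0 = 4.194.
m_NMS-717 − m_NMS-7131 = −2.5 log₁₀(4.194) = -1.56.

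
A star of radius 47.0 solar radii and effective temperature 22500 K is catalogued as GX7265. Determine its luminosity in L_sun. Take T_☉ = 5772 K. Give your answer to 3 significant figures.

L/L_☉ = (R/R_☉)² (T/T_☉)⁴ = (47.0)² × (22500/5772)⁴
       = 2209 × (3.898)⁴ = 2209 × 230.9 = 5.101×10^5.

5.10×10^5 L_sun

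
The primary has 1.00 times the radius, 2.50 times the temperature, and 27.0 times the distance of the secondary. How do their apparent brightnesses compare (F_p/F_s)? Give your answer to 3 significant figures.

0.0536

L_p/L_s = (R_p/R_s)²(T_p/T_s)⁴ = (1.00)² × (2.50)⁴ = 39.06.
F_p/F_s = (L_p/L_s)/(d_p/d_s)² = 39.06 / (27.0)² = 0.05358.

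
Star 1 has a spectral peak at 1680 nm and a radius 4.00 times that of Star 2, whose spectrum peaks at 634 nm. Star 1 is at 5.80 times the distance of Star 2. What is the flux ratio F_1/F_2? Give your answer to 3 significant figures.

0.00965

Wien's law: T_1/T_2 = λ_2/λ_1 = 634/1680 = 0.3774.
L_1/L_2 = (R_1/R_2)²(T_1/T_2)⁴ = (4.00)²(0.3774)⁴ = 0.3245.
F_1/F_2 = (L_1/L_2)/(d_1/d_2)² = 0.3245/(5.80)² = 0.009647.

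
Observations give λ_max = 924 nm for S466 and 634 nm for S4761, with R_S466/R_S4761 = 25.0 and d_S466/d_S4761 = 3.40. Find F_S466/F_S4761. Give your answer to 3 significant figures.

Wien's law: T_S466/T_S4761 = λ_S4761/λ_S466 = 634/924 = 0.6861.
L_S466/L_S4761 = (R_S466/R_S4761)²(T_S466/T_S4761)⁴ = (25.0)²(0.6861)⁴ = 138.5.
F_S466/F_S4761 = (L_S466/L_S4761)/(d_S466/d_S4761)² = 138.5/(3.40)² = 11.98.

12.0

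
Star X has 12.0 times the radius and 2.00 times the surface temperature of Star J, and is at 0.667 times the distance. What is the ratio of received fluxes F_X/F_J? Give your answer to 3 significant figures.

L_X/L_J = (R_X/R_J)²(T_X/T_J)⁴ = (12.0)² × (2.00)⁴ = 2304.
F_X/F_J = (L_X/L_J)/(d_X/d_J)² = 2304 / (0.667)² = 5179.

5.18×10^3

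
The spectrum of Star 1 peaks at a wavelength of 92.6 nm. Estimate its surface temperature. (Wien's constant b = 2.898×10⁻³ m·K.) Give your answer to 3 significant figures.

3.13×10^4 K

T = b/λ_max = 2.898×10⁻³ / (92.6×10⁻⁹) = 3.130×10^4 K.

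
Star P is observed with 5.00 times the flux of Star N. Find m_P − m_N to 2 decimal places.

-1.75

m_P − m_N = −2.5 log₁₀(F_P/F_N) = −2.5 log₁₀(5.00) = −2.5 × (0.699) = -1.747.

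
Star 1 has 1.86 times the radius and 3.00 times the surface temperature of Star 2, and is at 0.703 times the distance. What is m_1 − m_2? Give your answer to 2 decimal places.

-6.88

L_1/L_2 = (1.86)²(3.00)⁴ = 280.2.
F_1/F_2 = (L_1/L_2)/(d_1/d_2)² = 280.2/0.4942 = 567.0.
m_1 − m_2 = −2.5 log₁₀(567.0) = -6.88.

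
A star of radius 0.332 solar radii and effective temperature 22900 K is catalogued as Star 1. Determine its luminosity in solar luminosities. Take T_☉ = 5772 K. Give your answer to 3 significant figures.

27.3 solar luminosities

L/L_☉ = (R/R_☉)² (T/T_☉)⁴ = (0.332)² × (22900/5772)⁴
       = 0.1102 × (3.967)⁴ = 0.1102 × 247.8 = 27.31.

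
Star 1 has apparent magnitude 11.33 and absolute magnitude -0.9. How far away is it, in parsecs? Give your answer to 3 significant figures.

m − M = 5 log₁₀(d/10 pc)
11.33 − (-0.9) = 12.23 = 5 log₁₀(d/10)
d = 10 × 10^(12.23/5) = 10 × 10^2.446 = 2793 pc.

2.79×10^3 pc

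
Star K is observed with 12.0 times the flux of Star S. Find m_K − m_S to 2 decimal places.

m_K − m_S = −2.5 log₁₀(F_K/F_S) = −2.5 log₁₀(12.0) = −2.5 × (1.079) = -2.698.

-2.70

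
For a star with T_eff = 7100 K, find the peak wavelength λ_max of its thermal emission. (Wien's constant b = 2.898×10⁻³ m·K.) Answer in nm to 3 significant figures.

408 nm

λ_max = b/T = 2.898×10⁻³ / 7100 = 4.08×10^-7 m = 408.2 nm.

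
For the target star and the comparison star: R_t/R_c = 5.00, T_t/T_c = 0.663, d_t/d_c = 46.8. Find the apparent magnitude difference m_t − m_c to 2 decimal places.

L_t/L_c = (5.00)²(0.663)⁴ = 4.831.
F_t/F_c = (L_t/L_c)/(d_t/d_c)² = 4.831/2190 = 0.002205.
m_t − m_c = −2.5 log₁₀(0.002205) = 6.64.

6.64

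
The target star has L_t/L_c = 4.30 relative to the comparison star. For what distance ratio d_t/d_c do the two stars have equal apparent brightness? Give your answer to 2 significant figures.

2.1

Equal flux requires L_t/d_t² = L_c/d_c², so d_t/d_c = √(L_t/L_c)
= √(4.30) = 2.074.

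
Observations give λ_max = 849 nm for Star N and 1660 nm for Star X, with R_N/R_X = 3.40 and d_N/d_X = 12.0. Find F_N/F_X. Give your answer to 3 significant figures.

Wien's law: T_N/T_X = λ_X/λ_N = 1660/849 = 1.955.
L_N/L_X = (R_N/R_X)²(T_N/T_X)⁴ = (3.40)²(1.955)⁴ = 169.0.
F_N/F_X = (L_N/L_X)/(d_N/d_X)² = 169.0/(12.0)² = 1.173.

1.17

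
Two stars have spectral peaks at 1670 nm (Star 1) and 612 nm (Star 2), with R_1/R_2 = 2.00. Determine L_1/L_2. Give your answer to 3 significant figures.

0.0721

Wien's law gives T ∝ 1/λ_max, so T_1/T_2 = λ_2/λ_1 = 612/1670 = 0.3665.
Then L ∝ R²T⁴ gives L_1/L_2 = (2.00)² × (0.3665)⁴ = 4.000 × 0.01804 = 0.07214.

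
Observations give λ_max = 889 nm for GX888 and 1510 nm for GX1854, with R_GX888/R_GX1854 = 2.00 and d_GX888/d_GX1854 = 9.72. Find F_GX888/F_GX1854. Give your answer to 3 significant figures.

0.352

Wien's law: T_GX888/T_GX1854 = λ_GX1854/λ_GX888 = 1510/889 = 1.699.
L_GX888/L_GX1854 = (R_GX888/R_GX1854)²(T_GX888/T_GX1854)⁴ = (2.00)²(1.699)⁴ = 33.29.
F_GX888/F_GX1854 = (L_GX888/L_GX1854)/(d_GX888/d_GX1854)² = 33.29/(9.72)² = 0.3524.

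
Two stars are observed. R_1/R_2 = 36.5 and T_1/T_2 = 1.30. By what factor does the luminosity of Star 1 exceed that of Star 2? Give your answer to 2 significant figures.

From the Stefan–Boltzmann law, L ∝ R²T⁴, so
L_1/L_2 = (R_1/R_2)² (T_1/T_2)⁴ = (36.5)² × (1.30)⁴ = 1332 × 2.856 = 3805.

3.8×10^3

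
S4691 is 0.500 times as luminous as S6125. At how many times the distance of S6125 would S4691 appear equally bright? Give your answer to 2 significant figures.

0.71

Equal flux requires L_S4691/d_S4691² = L_S6125/d_S6125², so d_S4691/d_S6125 = √(L_S4691/L_S6125)
= √(0.500) = 0.7071.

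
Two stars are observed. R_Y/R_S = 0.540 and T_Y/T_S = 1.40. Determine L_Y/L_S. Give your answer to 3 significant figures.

From the Stefan–Boltzmann law, L ∝ R²T⁴, so
L_Y/L_S = (R_Y/R_S)² (T_Y/T_S)⁴ = (0.540)² × (1.40)⁴ = 0.2916 × 3.842 = 1.120.

1.12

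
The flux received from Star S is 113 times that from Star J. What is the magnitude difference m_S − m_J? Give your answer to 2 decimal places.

m_S − m_J = −2.5 log₁₀(F_S/F_J) = −2.5 log₁₀(113) = −2.5 × (2.053) = -5.133.

-5.13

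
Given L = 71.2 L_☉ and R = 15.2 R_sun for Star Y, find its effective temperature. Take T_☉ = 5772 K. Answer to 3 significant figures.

T/T_☉ = (L/L_☉)^(1/4) / (R/R_☉)^(1/2)
T = 5772 × (71.2)^(1/4) / √(15.2) = 5772 × 2.905 / 3.899 = 4301 K.

4.30×10^3 K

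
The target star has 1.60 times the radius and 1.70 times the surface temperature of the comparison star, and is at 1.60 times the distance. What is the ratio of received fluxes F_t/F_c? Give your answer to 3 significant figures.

8.35

L_t/L_c = (R_t/R_c)²(T_t/T_c)⁴ = (1.60)² × (1.70)⁴ = 21.38.
F_t/F_c = (L_t/L_c)/(d_t/d_c)² = 21.38 / (1.60)² = 8.352.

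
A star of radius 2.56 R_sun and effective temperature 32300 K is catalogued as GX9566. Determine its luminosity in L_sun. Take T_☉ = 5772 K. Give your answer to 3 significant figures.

L/L_☉ = (R/R_☉)² (T/T_☉)⁴ = (2.56)² × (32300/5772)⁴
       = 6.554 × (5.596)⁴ = 6.554 × 980.6 = 6427.

6.43×10^3 L_sun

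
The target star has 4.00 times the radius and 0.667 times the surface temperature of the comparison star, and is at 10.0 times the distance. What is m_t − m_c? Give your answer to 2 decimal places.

3.75

L_t/L_c = (4.00)²(0.667)⁴ = 3.167.
F_t/F_c = (L_t/L_c)/(d_t/d_c)² = 3.167/100.0 = 0.03167.
m_t − m_c = −2.5 log₁₀(0.03167) = 3.75.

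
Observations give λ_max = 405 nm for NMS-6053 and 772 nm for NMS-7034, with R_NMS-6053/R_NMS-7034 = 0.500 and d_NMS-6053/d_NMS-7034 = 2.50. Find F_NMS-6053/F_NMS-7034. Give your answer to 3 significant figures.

Wien's law: T_NMS-6053/T_NMS-7034 = λ_NMS-7034/λ_NMS-6053 = 772/405 = 1.906.
L_NMS-6053/L_NMS-7034 = (R_NMS-6053/R_NMS-7034)²(T_NMS-6053/T_NMS-7034)⁴ = (0.500)²(1.906)⁴ = 3.301.
F_NMS-6053/F_NMS-7034 = (L_NMS-6053/L_NMS-7034)/(d_NMS-6053/d_NMS-7034)² = 3.301/(2.50)² = 0.5281.

0.528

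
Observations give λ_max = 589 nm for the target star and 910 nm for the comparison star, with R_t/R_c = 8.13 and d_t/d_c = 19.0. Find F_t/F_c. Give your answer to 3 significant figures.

Wien's law: T_t/T_c = λ_c/λ_t = 910/589 = 1.545.
L_t/L_c = (R_t/R_c)²(T_t/T_c)⁴ = (8.13)²(1.545)⁴ = 376.6.
F_t/F_c = (L_t/L_c)/(d_t/d_c)² = 376.6/(19.0)² = 1.043.

1.04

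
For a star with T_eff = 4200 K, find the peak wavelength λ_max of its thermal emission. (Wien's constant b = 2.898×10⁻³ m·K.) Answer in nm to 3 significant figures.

λ_max = b/T = 2.898×10⁻³ / 4200 = 6.90×10^-7 m = 690.0 nm.

690 nm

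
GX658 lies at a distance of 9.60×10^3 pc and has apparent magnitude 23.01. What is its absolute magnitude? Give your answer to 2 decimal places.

M = m − 5 log₁₀(d/10 pc) = 23.01 − 5 log₁₀(9.60×10^3/10)
  = 23.01 − 5 × 2.982 = 23.01 − 14.91 = 8.10.

8.10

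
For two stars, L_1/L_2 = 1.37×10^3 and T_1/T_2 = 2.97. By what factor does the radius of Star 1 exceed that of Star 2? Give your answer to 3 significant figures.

4.20

L ∝ R²T⁴ gives R ∝ √L / T², so
R_1/R_2 = √(1.37×10^3) / (2.97)² = 37.01 / 8.821 = 4.196.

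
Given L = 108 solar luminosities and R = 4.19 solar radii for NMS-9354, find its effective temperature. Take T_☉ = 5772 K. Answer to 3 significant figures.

9.09×10^3 K

T/T_☉ = (L/L_☉)^(1/4) / (R/R_☉)^(1/2)
T = 5772 × (108)^(1/4) / √(4.19) = 5772 × 3.224 / 2.047 = 9090 K.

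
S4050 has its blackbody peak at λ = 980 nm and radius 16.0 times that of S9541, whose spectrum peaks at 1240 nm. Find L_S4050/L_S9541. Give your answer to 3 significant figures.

Wien's law gives T ∝ 1/λ_max, so T_S4050/T_S9541 = λ_S9541/λ_S4050 = 1240/980 = 1.265.
Then L ∝ R²T⁴ gives L_S4050/L_S9541 = (16.0)² × (1.265)⁴ = 256.0 × 2.563 = 656.2.

656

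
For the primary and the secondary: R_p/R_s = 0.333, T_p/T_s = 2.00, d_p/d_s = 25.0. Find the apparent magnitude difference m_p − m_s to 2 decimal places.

6.37

L_p/L_s = (0.333)²(2.00)⁴ = 1.774.
F_p/F_s = (L_p/L_s)/(d_p/d_s)² = 1.774/625.0 = 0.002839.
m_p − m_s = −2.5 log₁₀(0.002839) = 6.37.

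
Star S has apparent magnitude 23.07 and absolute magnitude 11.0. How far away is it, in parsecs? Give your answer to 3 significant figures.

m − M = 5 log₁₀(d/10 pc)
23.07 − (11.0) = 12.07 = 5 log₁₀(d/10)
d = 10 × 10^(12.07/5) = 10 × 10^2.414 = 2594 pc.

2.59×10^3 pc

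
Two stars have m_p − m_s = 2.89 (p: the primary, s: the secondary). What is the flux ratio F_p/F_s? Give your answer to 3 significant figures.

F_p/F_s = 10^(−(m_p − m_s)/2.5) = 10^(-2.89/2.5) = 10^-1.156 = 0.06982.

0.0698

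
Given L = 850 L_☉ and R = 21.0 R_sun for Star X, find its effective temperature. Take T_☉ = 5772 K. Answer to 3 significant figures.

T/T_☉ = (L/L_☉)^(1/4) / (R/R_☉)^(1/2)
T = 5772 × (850)^(1/4) / √(21.0) = 5772 × 5.400 / 4.583 = 6801 K.

6.80×10^3 K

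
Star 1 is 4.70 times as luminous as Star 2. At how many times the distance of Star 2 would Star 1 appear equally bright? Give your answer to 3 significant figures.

Equal flux requires L_1/d_1² = L_2/d_2², so d_1/d_2 = √(L_1/L_2)
= √(4.70) = 2.168.

2.17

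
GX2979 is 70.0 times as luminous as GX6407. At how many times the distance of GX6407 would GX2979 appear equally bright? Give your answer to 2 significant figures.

8.4

Equal flux requires L_GX2979/d_GX2979² = L_GX6407/d_GX6407², so d_GX2979/d_GX6407 = √(L_GX2979/L_GX6407)
= √(70.0) = 8.367.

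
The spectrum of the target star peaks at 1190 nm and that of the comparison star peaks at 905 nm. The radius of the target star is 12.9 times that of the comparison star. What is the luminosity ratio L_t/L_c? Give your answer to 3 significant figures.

Wien's law gives T ∝ 1/λ_max, so T_t/T_c = λ_c/λ_t = 905/1190 = 0.7605.
Then L ∝ R²T⁴ gives L_t/L_c = (12.9)² × (0.7605)⁴ = 166.4 × 0.3345 = 55.67.

55.7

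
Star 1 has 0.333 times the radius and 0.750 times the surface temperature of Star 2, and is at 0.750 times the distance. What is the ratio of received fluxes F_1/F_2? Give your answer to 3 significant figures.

L_1/L_2 = (R_1/R_2)²(T_1/T_2)⁴ = (0.333)² × (0.750)⁴ = 0.03509.
F_1/F_2 = (L_1/L_2)/(d_1/d_2)² = 0.03509 / (0.750)² = 0.06238.

0.0624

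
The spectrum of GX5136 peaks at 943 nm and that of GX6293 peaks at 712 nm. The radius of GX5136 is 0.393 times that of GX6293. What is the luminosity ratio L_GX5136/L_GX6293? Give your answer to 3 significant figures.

0.0502

Wien's law gives T ∝ 1/λ_max, so T_GX5136/T_GX6293 = λ_GX6293/λ_GX5136 = 712/943 = 0.7550.
Then L ∝ R²T⁴ gives L_GX5136/L_GX6293 = (0.393)² × (0.7550)⁴ = 0.1544 × 0.3250 = 0.05019.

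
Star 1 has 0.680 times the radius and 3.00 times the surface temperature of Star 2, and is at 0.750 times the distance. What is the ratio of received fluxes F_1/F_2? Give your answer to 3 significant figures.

66.6

L_1/L_2 = (R_1/R_2)²(T_1/T_2)⁴ = (0.680)² × (3.00)⁴ = 37.45.
F_1/F_2 = (L_1/L_2)/(d_1/d_2)² = 37.45 / (0.750)² = 66.59.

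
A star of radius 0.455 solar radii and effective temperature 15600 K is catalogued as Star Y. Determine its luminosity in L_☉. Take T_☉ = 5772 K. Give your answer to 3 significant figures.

11.0 L_☉

L/L_☉ = (R/R_☉)² (T/T_☉)⁴ = (0.455)² × (15600/5772)⁴
       = 0.2070 × (2.703)⁴ = 0.2070 × 53.36 = 11.05.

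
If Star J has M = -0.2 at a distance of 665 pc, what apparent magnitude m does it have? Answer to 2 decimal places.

m = M + 5 log₁₀(d/10 pc) = -0.2 + 5 log₁₀(665/10)
  = -0.2 + 5 × 1.823 = -0.2 + 9.11 = 8.91.

8.91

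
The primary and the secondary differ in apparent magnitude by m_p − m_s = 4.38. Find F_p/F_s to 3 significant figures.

0.0177

F_p/F_s = 10^(−(m_p − m_s)/2.5) = 10^(-4.38/2.5) = 10^-1.752 = 0.01770.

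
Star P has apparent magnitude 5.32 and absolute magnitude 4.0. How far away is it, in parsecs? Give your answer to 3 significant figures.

18.4 pc

m − M = 5 log₁₀(d/10 pc)
5.32 − (4.0) = 1.32 = 5 log₁₀(d/10)
d = 10 × 10^(1.32/5) = 10 × 10^0.264 = 18.37 pc.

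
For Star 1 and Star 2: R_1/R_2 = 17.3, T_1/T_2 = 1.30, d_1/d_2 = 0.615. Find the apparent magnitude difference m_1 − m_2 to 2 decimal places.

-8.39

L_1/L_2 = (17.3)²(1.30)⁴ = 854.8.
F_1/F_2 = (L_1/L_2)/(d_1/d_2)² = 854.8/0.3782 = 2260.
m_1 − m_2 = −2.5 log₁₀(2260) = -8.39.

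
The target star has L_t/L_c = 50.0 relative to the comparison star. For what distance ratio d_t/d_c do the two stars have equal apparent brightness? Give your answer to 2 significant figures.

7.1

Equal flux requires L_t/d_t² = L_c/d_c², so d_t/d_c = √(L_t/L_c)
= √(50.0) = 7.071.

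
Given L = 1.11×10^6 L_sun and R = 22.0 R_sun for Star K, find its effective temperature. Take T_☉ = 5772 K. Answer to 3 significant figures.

3.99×10^4 K

T/T_☉ = (L/L_☉)^(1/4) / (R/R_☉)^(1/2)
T = 5772 × (1.11×10^6)^(1/4) / √(22.0) = 5772 × 32.46 / 4.690 = 3.994×10^4 K.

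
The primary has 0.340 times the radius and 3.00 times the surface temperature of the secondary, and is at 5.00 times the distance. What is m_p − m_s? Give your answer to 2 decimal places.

1.07

L_p/L_s = (0.340)²(3.00)⁴ = 9.364.
F_p/F_s = (L_p/L_s)/(d_p/d_s)² = 9.364/25.00 = 0.3745.
m_p − m_s = −2.5 log₁₀(0.3745) = 1.07.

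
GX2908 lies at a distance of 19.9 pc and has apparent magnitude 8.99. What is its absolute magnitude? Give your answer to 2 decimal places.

M = m − 5 log₁₀(d/10 pc) = 8.99 − 5 log₁₀(19.9/10)
  = 8.99 − 5 × 0.299 = 8.99 − 1.49 = 7.50.

7.50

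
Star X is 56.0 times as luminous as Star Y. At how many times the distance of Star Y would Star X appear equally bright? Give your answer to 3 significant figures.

7.48

Equal flux requires L_X/d_X² = L_Y/d_Y², so d_X/d_Y = √(L_X/L_Y)
= √(56.0) = 7.483.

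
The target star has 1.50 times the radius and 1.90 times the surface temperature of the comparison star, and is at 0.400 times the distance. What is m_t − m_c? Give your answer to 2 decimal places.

L_t/L_c = (1.50)²(1.90)⁴ = 29.32.
F_t/F_c = (L_t/L_c)/(d_t/d_c)² = 29.32/0.1600 = 183.3.
m_t − m_c = −2.5 log₁₀(183.3) = -5.66.

-5.66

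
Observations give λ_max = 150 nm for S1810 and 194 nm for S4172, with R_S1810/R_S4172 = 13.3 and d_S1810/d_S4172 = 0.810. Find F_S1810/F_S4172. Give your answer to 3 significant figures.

754

Wien's law: T_S1810/T_S4172 = λ_S4172/λ_S1810 = 194/150 = 1.293.
L_S1810/L_S4172 = (R_S1810/R_S4172)²(T_S1810/T_S4172)⁴ = (13.3)²(1.293)⁴ = 494.9.
F_S1810/F_S4172 = (L_S1810/L_S4172)/(d_S1810/d_S4172)² = 494.9/(0.810)² = 754.4.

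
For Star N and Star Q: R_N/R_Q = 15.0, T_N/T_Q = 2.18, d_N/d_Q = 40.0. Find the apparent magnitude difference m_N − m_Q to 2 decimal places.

-1.25

L_N/L_Q = (15.0)²(2.18)⁴ = 5082.
F_N/F_Q = (L_N/L_Q)/(d_N/d_Q)² = 5082/1600 = 3.176.
m_N − m_Q = −2.5 log₁₀(3.176) = -1.25.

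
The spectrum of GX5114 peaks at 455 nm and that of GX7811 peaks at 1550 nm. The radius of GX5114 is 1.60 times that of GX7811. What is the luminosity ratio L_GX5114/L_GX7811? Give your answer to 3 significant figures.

Wien's law gives T ∝ 1/λ_max, so T_GX5114/T_GX7811 = λ_GX7811/λ_GX5114 = 1550/455 = 3.407.
Then L ∝ R²T⁴ gives L_GX5114/L_GX7811 = (1.60)² × (3.407)⁴ = 2.560 × 134.7 = 344.8.

345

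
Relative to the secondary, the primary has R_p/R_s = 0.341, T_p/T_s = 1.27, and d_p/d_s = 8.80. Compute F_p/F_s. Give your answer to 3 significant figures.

L_p/L_s = (R_p/R_s)²(T_p/T_s)⁴ = (0.341)² × (1.27)⁴ = 0.3025.
F_p/F_s = (L_p/L_s)/(d_p/d_s)² = 0.3025 / (8.80)² = 0.003906.

0.00391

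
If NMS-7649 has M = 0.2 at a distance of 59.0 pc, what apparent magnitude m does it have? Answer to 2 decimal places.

4.05

m = M + 5 log₁₀(d/10 pc) = 0.2 + 5 log₁₀(59.0/10)
  = 0.2 + 5 × 0.771 = 0.2 + 3.85 = 4.05.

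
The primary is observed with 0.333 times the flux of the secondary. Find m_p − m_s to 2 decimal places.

m_p − m_s = −2.5 log₁₀(F_p/F_s) = −2.5 log₁₀(0.333) = −2.5 × (-0.478) = 1.194.

1.19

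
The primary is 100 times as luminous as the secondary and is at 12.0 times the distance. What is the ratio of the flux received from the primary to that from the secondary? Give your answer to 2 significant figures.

0.69

F = L/(4πd²), so F_p/F_s = (L_p/L_s) / (d_p/d_s)²
= 100 / (12.0)² = 100 / 144.0 = 0.6944.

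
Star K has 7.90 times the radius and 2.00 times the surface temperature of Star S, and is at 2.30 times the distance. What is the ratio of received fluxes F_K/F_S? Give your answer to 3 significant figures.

L_K/L_S = (R_K/R_S)²(T_K/T_S)⁴ = (7.90)² × (2.00)⁴ = 998.6.
F_K/F_S = (L_K/L_S)/(d_K/d_S)² = 998.6 / (2.30)² = 188.8.

189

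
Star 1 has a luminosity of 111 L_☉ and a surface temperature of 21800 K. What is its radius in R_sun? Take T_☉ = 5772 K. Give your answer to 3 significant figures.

0.739 R_sun

R/R_☉ = √(L/L_☉) / (T/T_☉)² = √(111) / (3.777)²
       = 10.54 / 14.26 = 0.7386.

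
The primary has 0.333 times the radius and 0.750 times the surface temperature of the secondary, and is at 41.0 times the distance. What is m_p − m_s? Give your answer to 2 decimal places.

L_p/L_s = (0.333)²(0.750)⁴ = 0.03509.
F_p/F_s = (L_p/L_s)/(d_p/d_s)² = 0.03509/1681 = 2.087×10^-5.
m_p − m_s = −2.5 log₁₀(2.087×10^-5) = 11.70.

11.70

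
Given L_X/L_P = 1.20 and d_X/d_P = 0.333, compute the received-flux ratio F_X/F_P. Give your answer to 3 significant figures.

10.8

F = L/(4πd²), so F_X/F_P = (L_X/L_P) / (d_X/d_P)²
= 1.20 / (0.333)² = 1.20 / 0.1109 = 10.82.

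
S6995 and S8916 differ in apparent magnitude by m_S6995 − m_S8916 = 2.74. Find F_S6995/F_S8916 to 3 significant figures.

F_S6995/F_S8916 = 10^(−(m_S6995 − m_S8916)/2.5) = 10^(-2.74/2.5) = 10^-1.096 = 0.08017.

0.0802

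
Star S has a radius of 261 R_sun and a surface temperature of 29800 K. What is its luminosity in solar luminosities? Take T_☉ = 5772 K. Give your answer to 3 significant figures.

L/L_☉ = (R/R_☉)² (T/T_☉)⁴ = (261)² × (29800/5772)⁴
       = 6.812×10^4 × (5.163)⁴ = 6.812×10^4 × 710.5 = 4.840×10^7.

4.84×10^7 solar luminosities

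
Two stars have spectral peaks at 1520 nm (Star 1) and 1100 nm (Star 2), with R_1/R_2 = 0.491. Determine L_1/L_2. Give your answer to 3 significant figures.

0.0661

Wien's law gives T ∝ 1/λ_max, so T_1/T_2 = λ_2/λ_1 = 1100/1520 = 0.7237.
Then L ∝ R²T⁴ gives L_1/L_2 = (0.491)² × (0.7237)⁴ = 0.2411 × 0.2743 = 0.06612.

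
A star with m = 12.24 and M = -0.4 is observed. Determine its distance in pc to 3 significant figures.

3.37×10^3 pc

m − M = 5 log₁₀(d/10 pc)
12.24 − (-0.4) = 12.64 = 5 log₁₀(d/10)
d = 10 × 10^(12.64/5) = 10 × 10^2.528 = 3373 pc.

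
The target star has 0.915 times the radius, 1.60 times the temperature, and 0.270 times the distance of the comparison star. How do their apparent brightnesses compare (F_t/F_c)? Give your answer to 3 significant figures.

L_t/L_c = (R_t/R_c)²(T_t/T_c)⁴ = (0.915)² × (1.60)⁴ = 5.487.
F_t/F_c = (L_t/L_c)/(d_t/d_c)² = 5.487 / (0.270)² = 75.27.

75.3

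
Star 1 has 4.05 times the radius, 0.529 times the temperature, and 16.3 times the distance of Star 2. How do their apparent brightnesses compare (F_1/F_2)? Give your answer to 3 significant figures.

0.00483

L_1/L_2 = (R_1/R_2)²(T_1/T_2)⁴ = (4.05)² × (0.529)⁴ = 1.284.
F_1/F_2 = (L_1/L_2)/(d_1/d_2)² = 1.284 / (16.3)² = 0.004835.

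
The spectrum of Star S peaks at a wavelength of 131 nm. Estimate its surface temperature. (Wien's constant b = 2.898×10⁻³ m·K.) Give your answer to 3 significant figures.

2.21×10^4 K

T = b/λ_max = 2.898×10⁻³ / (131×10⁻⁹) = 2.212×10^4 K.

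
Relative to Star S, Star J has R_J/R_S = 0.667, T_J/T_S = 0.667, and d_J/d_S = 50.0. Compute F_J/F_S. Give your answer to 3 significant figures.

L_J/L_S = (R_J/R_S)²(T_J/T_S)⁴ = (0.667)² × (0.667)⁴ = 0.08806.
F_J/F_S = (L_J/L_S)/(d_J/d_S)² = 0.08806 / (50.0)² = 3.522×10^-5.

3.52×10^-5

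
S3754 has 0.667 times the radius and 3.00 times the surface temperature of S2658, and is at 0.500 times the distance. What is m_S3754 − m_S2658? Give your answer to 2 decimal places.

-5.40

L_S3754/L_S2658 = (0.667)²(3.00)⁴ = 36.04.
F_S3754/F_S2658 = (L_S3754/L_S2658)/(d_S3754/d_S2658)² = 36.04/0.2500 = 144.1.
m_S3754 − m_S2658 = −2.5 log₁₀(144.1) = -5.40.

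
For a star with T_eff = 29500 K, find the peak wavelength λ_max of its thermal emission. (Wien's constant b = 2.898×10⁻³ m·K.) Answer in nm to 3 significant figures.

λ_max = b/T = 2.898×10⁻³ / 29500 = 9.82×10^-8 m = 98.24 nm.

98.2 nm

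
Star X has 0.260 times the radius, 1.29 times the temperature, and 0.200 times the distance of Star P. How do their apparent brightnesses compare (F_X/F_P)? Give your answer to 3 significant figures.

L_X/L_P = (R_X/R_P)²(T_X/T_P)⁴ = (0.260)² × (1.29)⁴ = 0.1872.
F_X/F_P = (L_X/L_P)/(d_X/d_P)² = 0.1872 / (0.200)² = 4.680.

4.68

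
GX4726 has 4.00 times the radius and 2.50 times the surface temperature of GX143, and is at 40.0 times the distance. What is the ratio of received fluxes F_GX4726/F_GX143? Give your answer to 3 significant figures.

0.391

L_GX4726/L_GX143 = (R_GX4726/R_GX143)²(T_GX4726/T_GX143)⁴ = (4.00)² × (2.50)⁴ = 625.0.
F_GX4726/F_GX143 = (L_GX4726/L_GX143)/(d_GX4726/d_GX143)² = 625.0 / (40.0)² = 0.3906.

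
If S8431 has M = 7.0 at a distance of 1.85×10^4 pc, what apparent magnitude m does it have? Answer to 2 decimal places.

m = M + 5 log₁₀(d/10 pc) = 7.0 + 5 log₁₀(1.85×10^4/10)
  = 7.0 + 5 × 3.267 = 7.0 + 16.34 = 23.34.

23.34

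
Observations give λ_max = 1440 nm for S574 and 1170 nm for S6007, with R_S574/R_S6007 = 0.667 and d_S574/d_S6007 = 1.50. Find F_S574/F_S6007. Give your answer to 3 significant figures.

0.0862

Wien's law: T_S574/T_S6007 = λ_S6007/λ_S574 = 1170/1440 = 0.8125.
L_S574/L_S6007 = (R_S574/R_S6007)²(T_S574/T_S6007)⁴ = (0.667)²(0.8125)⁴ = 0.1939.
F_S574/F_S6007 = (L_S574/L_S6007)/(d_S574/d_S6007)² = 0.1939/(1.50)² = 0.08617.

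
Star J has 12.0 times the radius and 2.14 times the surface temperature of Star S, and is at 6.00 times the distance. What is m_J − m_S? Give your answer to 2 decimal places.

-4.81

L_J/L_S = (12.0)²(2.14)⁴ = 3020.
F_J/F_S = (L_J/L_S)/(d_J/d_S)² = 3020/36.00 = 83.89.
m_J − m_S = −2.5 log₁₀(83.89) = -4.81.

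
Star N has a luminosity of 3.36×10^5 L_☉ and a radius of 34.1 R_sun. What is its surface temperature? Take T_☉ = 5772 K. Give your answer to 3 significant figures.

2.38×10^4 K

T/T_☉ = (L/L_☉)^(1/4) / (R/R_☉)^(1/2)
T = 5772 × (3.36×10^5)^(1/4) / √(34.1) = 5772 × 24.08 / 5.840 = 2.380×10^4 K.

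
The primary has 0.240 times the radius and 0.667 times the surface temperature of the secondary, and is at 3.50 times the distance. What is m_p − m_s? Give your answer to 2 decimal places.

L_p/L_s = (0.240)²(0.667)⁴ = 0.01140.
F_p/F_s = (L_p/L_s)/(d_p/d_s)² = 0.01140/12.25 = 9.307×10^-4.
m_p − m_s = −2.5 log₁₀(9.307×10^-4) = 7.58.

7.58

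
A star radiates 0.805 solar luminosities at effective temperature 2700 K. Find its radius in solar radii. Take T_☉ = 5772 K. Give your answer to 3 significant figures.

4.10 solar radii

R/R_☉ = √(L/L_☉) / (T/T_☉)² = √(0.805) / (0.4678)²
       = 0.8972 / 0.2188 = 4.100.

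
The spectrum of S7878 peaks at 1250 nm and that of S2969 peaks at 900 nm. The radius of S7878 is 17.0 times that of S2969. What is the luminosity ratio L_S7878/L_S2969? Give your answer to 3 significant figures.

77.7

Wien's law gives T ∝ 1/λ_max, so T_S7878/T_S2969 = λ_S2969/λ_S7878 = 900/1250 = 0.7200.
Then L ∝ R²T⁴ gives L_S7878/L_S2969 = (17.0)² × (0.7200)⁴ = 289.0 × 0.2687 = 77.67.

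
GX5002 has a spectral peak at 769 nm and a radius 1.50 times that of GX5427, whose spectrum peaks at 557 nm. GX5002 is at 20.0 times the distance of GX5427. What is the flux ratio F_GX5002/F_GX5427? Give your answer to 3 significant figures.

Wien's law: T_GX5002/T_GX5427 = λ_GX5427/λ_GX5002 = 557/769 = 0.7243.
L_GX5002/L_GX5427 = (R_GX5002/R_GX5427)²(T_GX5002/T_GX5427)⁴ = (1.50)²(0.7243)⁴ = 0.6193.
F_GX5002/F_GX5427 = (L_GX5002/L_GX5427)/(d_GX5002/d_GX5427)² = 0.6193/(20.0)² = 0.001548.

0.00155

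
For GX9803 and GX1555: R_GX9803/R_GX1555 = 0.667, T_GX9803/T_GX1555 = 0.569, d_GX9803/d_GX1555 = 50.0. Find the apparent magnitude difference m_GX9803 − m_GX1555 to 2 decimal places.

11.82

L_GX9803/L_GX1555 = (0.667)²(0.569)⁴ = 0.04663.
F_GX9803/F_GX1555 = (L_GX9803/L_GX1555)/(d_GX9803/d_GX1555)² = 0.04663/2500 = 1.865×10^-5.
m_GX9803 − m_GX1555 = −2.5 log₁₀(1.865×10^-5) = 11.82.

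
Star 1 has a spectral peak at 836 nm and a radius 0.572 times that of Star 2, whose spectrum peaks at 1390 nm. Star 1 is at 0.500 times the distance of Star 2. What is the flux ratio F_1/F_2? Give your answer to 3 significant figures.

10.0

Wien's law: T_1/T_2 = λ_2/λ_1 = 1390/836 = 1.663.
L_1/L_2 = (R_1/R_2)²(T_1/T_2)⁴ = (0.572)²(1.663)⁴ = 2.500.
F_1/F_2 = (L_1/L_2)/(d_1/d_2)² = 2.500/(0.500)² = 10.00.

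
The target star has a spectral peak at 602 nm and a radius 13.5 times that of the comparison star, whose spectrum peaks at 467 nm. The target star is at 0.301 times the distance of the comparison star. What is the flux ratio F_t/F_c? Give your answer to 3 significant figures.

728

Wien's law: T_t/T_c = λ_c/λ_t = 467/602 = 0.7757.
L_t/L_c = (R_t/R_c)²(T_t/T_c)⁴ = (13.5)²(0.7757)⁴ = 66.00.
F_t/F_c = (L_t/L_c)/(d_t/d_c)² = 66.00/(0.301)² = 728.5.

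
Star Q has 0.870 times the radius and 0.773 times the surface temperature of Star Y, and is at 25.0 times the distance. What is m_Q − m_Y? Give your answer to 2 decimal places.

8.41

L_Q/L_Y = (0.870)²(0.773)⁴ = 0.2702.
F_Q/F_Y = (L_Q/L_Y)/(d_Q/d_Y)² = 0.2702/625.0 = 4.324×10^-4.
m_Q − m_Y = −2.5 log₁₀(4.324×10^-4) = 8.41.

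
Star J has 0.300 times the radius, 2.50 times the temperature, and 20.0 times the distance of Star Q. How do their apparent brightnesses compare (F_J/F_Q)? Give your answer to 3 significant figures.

L_J/L_Q = (R_J/R_Q)²(T_J/T_Q)⁴ = (0.300)² × (2.50)⁴ = 3.516.
F_J/F_Q = (L_J/L_Q)/(d_J/d_Q)² = 3.516 / (20.0)² = 0.008789.

0.00879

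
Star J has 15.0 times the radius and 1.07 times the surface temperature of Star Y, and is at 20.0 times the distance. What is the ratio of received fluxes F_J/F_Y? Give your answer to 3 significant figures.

0.737

L_J/L_Y = (R_J/R_Y)²(T_J/T_Y)⁴ = (15.0)² × (1.07)⁴ = 294.9.
F_J/F_Y = (L_J/L_Y)/(d_J/d_Y)² = 294.9 / (20.0)² = 0.7373.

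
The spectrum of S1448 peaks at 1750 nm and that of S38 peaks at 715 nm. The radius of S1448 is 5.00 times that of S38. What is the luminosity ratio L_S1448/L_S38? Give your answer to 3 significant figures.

0.697

Wien's law gives T ∝ 1/λ_max, so T_S1448/T_S38 = λ_S38/λ_S1448 = 715/1750 = 0.4086.
Then L ∝ R²T⁴ gives L_S1448/L_S38 = (5.00)² × (0.4086)⁴ = 25.00 × 0.02787 = 0.6966.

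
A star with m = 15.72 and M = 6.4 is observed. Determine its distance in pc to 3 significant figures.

m − M = 5 log₁₀(d/10 pc)
15.72 − (6.4) = 9.32 = 5 log₁₀(d/10)
d = 10 × 10^(9.32/5) = 10 × 10^1.864 = 731.1 pc.

731 pc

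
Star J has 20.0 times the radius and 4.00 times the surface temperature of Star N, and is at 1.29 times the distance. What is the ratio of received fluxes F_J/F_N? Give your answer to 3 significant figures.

6.15×10^4

L_J/L_N = (R_J/R_N)²(T_J/T_N)⁴ = (20.0)² × (4.00)⁴ = 1.024×10^5.
F_J/F_N = (L_J/L_N)/(d_J/d_N)² = 1.024×10^5 / (1.29)² = 6.153×10^4.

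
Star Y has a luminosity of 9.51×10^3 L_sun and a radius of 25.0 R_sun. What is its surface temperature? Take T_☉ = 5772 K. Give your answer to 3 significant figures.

1.14×10^4 K

T/T_☉ = (L/L_☉)^(1/4) / (R/R_☉)^(1/2)
T = 5772 × (9.51×10^3)^(1/4) / √(25.0) = 5772 × 9.875 / 5.000 = 1.140×10^4 K.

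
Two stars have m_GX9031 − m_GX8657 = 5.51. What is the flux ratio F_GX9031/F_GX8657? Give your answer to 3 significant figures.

F_GX9031/F_GX8657 = 10^(−(m_GX9031 − m_GX8657)/2.5) = 10^(-5.51/2.5) = 10^-2.204 = 0.006252.

0.00625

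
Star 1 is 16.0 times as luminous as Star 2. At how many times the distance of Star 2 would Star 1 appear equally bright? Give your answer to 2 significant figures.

Equal flux requires L_1/d_1² = L_2/d_2², so d_1/d_2 = √(L_1/L_2)
= √(16.0) = 4.000.

4.0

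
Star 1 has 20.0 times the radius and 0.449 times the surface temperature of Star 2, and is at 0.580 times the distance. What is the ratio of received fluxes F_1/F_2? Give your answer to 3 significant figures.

48.3

L_1/L_2 = (R_1/R_2)²(T_1/T_2)⁴ = (20.0)² × (0.449)⁴ = 16.26.
F_1/F_2 = (L_1/L_2)/(d_1/d_2)² = 16.26 / (0.580)² = 48.33.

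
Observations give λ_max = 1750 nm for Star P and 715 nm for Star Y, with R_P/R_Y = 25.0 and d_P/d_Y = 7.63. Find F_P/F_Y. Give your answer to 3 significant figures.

0.299

Wien's law: T_P/T_Y = λ_Y/λ_P = 715/1750 = 0.4086.
L_P/L_Y = (R_P/R_Y)²(T_P/T_Y)⁴ = (25.0)²(0.4086)⁴ = 17.42.
F_P/F_Y = (L_P/L_Y)/(d_P/d_Y)² = 17.42/(7.63)² = 0.2992.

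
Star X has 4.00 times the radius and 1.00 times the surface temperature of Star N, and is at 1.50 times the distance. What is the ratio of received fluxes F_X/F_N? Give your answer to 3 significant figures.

L_X/L_N = (R_X/R_N)²(T_X/T_N)⁴ = (4.00)² × (1.00)⁴ = 16.00.
F_X/F_N = (L_X/L_N)/(d_X/d_N)² = 16.00 / (1.50)² = 7.111.

7.11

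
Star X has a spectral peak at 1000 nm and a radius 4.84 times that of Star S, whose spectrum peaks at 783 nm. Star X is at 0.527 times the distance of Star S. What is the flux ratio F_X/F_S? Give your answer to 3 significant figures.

31.7

Wien's law: T_X/T_S = λ_S/λ_X = 783/1000 = 0.7830.
L_X/L_S = (R_X/R_S)²(T_X/T_S)⁴ = (4.84)²(0.7830)⁴ = 8.805.
F_X/F_S = (L_X/L_S)/(d_X/d_S)² = 8.805/(0.527)² = 31.70.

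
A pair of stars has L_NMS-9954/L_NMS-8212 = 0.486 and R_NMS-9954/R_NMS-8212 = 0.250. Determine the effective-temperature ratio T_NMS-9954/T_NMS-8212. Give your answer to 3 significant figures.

L ∝ R²T⁴ gives T ∝ (L/R²)^(1/4), so
T_NMS-9954/T_NMS-8212 = (0.486 / 0.250²)^(1/4) = (7.776)^(1/4) = 1.670.

1.67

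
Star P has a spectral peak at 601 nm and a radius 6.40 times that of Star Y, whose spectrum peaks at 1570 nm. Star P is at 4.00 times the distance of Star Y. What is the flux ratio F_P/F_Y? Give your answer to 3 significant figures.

Wien's law: T_P/T_Y = λ_Y/λ_P = 1570/601 = 2.612.
L_P/L_Y = (R_P/R_Y)²(T_P/T_Y)⁴ = (6.40)²(2.612)⁴ = 1907.
F_P/F_Y = (L_P/L_Y)/(d_P/d_Y)² = 1907/(4.00)² = 119.2.

119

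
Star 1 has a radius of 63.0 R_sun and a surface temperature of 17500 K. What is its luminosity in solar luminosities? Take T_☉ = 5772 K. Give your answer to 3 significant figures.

3.35×10^5 solar luminosities

L/L_☉ = (R/R_☉)² (T/T_☉)⁴ = (63.0)² × (17500/5772)⁴
       = 3969 × (3.032)⁴ = 3969 × 84.50 = 3.354×10^5.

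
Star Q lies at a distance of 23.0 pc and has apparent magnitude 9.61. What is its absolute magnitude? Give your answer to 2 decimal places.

7.80

M = m − 5 log₁₀(d/10 pc) = 9.61 − 5 log₁₀(23.0/10)
  = 9.61 − 5 × 0.362 = 9.61 − 1.81 = 7.80.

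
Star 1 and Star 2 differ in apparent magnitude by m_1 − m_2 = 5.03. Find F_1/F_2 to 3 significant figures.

0.00973

F_1/F_2 = 10^(−(m_1 − m_2)/2.5) = 10^(-5.03/2.5) = 10^-2.012 = 0.009727.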